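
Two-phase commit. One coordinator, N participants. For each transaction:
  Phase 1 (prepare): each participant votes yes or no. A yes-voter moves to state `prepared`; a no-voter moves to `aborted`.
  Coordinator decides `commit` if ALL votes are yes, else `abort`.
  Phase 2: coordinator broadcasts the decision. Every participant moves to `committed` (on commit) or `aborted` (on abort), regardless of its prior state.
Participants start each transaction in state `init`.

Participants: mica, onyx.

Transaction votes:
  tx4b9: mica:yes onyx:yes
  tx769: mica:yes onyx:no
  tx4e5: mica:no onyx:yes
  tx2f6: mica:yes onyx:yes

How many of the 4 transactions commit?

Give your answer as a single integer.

Answer: 2

Derivation:
tx4b9: all yes -> commit (commits=1)
tx769: no from onyx -> abort (commits=1)
tx4e5: no from mica -> abort (commits=1)
tx2f6: all yes -> commit (commits=2)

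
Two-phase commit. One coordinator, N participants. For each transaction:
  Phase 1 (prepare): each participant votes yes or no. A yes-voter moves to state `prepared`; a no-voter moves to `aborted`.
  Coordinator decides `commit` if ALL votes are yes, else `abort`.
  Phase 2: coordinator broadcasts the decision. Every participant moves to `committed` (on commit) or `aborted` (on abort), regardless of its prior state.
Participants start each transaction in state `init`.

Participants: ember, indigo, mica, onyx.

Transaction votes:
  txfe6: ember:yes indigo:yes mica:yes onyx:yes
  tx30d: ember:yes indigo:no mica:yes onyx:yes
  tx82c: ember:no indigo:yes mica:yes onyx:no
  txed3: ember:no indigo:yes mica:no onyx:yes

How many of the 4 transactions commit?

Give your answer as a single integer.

txfe6: all yes -> commit (commits=1)
tx30d: no from indigo -> abort (commits=1)
tx82c: no from ember, onyx -> abort (commits=1)
txed3: no from ember, mica -> abort (commits=1)

Answer: 1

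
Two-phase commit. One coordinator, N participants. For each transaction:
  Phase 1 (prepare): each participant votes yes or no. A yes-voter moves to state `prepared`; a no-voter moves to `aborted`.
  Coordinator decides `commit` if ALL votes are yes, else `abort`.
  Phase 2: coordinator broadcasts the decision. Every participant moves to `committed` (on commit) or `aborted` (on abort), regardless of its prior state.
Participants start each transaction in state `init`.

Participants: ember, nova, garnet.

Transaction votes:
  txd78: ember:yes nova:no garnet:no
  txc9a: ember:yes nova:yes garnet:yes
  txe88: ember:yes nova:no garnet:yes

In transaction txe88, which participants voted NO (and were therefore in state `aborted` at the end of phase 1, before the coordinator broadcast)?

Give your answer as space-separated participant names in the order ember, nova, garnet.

Txn txe88 phase 1: ember yes -> prepared; nova no -> aborted; garnet yes -> prepared

Answer: nova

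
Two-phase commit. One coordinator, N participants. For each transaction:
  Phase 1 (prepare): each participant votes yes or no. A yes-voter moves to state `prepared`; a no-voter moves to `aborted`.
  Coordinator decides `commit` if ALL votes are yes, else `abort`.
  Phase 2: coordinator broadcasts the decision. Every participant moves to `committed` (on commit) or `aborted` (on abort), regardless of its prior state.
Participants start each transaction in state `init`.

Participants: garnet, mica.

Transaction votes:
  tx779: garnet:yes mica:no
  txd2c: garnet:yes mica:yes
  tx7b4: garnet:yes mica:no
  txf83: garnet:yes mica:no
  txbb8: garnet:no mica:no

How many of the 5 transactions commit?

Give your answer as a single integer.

Answer: 1

Derivation:
tx779: no from mica -> abort (commits=0)
txd2c: all yes -> commit (commits=1)
tx7b4: no from mica -> abort (commits=1)
txf83: no from mica -> abort (commits=1)
txbb8: no from garnet, mica -> abort (commits=1)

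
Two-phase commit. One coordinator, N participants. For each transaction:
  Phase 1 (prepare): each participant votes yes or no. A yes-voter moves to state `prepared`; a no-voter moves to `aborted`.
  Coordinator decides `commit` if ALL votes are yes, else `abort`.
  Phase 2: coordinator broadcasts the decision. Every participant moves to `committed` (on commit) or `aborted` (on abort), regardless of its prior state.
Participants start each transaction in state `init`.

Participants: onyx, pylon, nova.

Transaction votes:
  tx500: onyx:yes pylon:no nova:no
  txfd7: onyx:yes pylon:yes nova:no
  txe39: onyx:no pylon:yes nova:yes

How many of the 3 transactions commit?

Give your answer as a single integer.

tx500: no from pylon, nova -> abort (commits=0)
txfd7: no from nova -> abort (commits=0)
txe39: no from onyx -> abort (commits=0)

Answer: 0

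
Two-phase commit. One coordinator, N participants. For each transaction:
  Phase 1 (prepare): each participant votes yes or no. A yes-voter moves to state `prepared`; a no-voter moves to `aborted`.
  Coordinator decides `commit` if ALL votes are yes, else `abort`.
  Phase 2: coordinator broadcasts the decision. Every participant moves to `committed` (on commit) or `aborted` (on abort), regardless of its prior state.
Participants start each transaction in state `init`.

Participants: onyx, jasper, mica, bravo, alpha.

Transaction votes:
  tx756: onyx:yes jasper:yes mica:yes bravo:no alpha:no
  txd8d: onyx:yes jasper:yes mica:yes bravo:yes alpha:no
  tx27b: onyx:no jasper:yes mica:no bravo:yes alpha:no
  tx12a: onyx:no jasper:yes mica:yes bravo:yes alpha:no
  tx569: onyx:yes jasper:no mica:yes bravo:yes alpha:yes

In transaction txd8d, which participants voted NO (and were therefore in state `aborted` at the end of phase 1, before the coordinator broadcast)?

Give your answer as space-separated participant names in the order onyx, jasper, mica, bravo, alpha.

Txn txd8d phase 1: onyx yes -> prepared; jasper yes -> prepared; mica yes -> prepared; bravo yes -> prepared; alpha no -> aborted

Answer: alpha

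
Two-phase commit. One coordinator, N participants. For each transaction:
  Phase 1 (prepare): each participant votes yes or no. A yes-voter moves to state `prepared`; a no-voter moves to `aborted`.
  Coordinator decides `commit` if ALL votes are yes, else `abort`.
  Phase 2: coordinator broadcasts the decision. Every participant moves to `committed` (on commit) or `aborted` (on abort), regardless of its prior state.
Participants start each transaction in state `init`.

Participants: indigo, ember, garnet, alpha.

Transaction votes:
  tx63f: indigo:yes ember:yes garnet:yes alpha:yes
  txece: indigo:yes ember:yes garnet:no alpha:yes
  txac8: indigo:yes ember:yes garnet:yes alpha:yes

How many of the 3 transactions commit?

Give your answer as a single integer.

tx63f: all yes -> commit (commits=1)
txece: no from garnet -> abort (commits=1)
txac8: all yes -> commit (commits=2)

Answer: 2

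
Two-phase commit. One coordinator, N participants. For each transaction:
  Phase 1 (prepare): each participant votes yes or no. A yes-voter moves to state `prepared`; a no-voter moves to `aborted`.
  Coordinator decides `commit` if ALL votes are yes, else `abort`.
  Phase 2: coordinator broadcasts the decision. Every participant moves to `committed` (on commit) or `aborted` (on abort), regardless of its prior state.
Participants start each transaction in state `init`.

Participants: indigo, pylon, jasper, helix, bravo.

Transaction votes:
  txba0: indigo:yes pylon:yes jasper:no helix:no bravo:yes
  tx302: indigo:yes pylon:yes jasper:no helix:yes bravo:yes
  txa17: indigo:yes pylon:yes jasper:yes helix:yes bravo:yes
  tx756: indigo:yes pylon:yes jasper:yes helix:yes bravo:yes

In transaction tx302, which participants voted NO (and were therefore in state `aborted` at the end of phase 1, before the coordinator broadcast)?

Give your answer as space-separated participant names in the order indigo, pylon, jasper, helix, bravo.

Answer: jasper

Derivation:
Txn tx302 phase 1: indigo yes -> prepared; pylon yes -> prepared; jasper no -> aborted; helix yes -> prepared; bravo yes -> prepared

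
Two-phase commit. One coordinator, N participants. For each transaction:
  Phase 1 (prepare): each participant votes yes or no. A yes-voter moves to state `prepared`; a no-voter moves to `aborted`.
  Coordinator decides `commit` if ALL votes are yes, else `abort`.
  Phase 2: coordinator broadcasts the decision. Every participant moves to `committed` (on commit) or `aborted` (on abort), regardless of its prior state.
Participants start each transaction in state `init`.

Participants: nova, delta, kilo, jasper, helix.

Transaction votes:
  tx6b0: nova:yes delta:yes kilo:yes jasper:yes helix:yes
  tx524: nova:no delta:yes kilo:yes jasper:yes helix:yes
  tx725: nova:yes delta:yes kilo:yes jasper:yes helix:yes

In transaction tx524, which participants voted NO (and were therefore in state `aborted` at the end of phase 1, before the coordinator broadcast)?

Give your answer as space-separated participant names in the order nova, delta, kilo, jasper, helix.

Txn tx524 phase 1: nova no -> aborted; delta yes -> prepared; kilo yes -> prepared; jasper yes -> prepared; helix yes -> prepared

Answer: nova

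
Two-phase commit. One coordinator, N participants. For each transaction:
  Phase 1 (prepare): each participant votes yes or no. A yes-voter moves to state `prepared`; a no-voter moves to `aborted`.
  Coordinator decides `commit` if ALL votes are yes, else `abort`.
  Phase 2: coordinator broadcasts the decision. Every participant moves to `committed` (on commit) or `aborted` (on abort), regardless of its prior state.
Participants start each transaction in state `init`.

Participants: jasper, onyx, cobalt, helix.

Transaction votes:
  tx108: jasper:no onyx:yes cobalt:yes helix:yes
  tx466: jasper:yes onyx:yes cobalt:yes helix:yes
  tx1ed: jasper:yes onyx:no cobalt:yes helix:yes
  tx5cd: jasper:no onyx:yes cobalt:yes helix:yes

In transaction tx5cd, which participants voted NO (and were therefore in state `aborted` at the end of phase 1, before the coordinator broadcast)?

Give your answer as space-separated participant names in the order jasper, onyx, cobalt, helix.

Txn tx5cd phase 1: jasper no -> aborted; onyx yes -> prepared; cobalt yes -> prepared; helix yes -> prepared

Answer: jasper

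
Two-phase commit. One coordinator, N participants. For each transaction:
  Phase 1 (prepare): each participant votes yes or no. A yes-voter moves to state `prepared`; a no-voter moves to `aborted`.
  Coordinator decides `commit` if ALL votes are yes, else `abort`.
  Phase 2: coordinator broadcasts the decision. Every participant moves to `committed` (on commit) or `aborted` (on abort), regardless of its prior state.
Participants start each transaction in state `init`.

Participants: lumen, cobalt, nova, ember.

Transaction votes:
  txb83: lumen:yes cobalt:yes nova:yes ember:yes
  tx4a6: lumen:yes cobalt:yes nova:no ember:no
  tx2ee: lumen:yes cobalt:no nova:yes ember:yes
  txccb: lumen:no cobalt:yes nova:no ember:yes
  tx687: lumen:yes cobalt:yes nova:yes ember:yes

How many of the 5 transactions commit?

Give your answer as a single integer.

txb83: all yes -> commit (commits=1)
tx4a6: no from nova, ember -> abort (commits=1)
tx2ee: no from cobalt -> abort (commits=1)
txccb: no from lumen, nova -> abort (commits=1)
tx687: all yes -> commit (commits=2)

Answer: 2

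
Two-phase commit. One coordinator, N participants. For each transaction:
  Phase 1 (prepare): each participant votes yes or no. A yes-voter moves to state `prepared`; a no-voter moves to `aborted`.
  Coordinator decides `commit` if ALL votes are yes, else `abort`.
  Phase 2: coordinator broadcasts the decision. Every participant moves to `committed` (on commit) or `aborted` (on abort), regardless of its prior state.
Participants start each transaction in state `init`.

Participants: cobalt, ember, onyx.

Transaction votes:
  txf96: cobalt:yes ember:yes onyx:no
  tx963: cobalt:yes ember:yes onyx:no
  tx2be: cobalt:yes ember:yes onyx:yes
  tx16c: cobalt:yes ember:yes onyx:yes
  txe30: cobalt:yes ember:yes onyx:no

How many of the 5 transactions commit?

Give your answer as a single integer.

txf96: no from onyx -> abort (commits=0)
tx963: no from onyx -> abort (commits=0)
tx2be: all yes -> commit (commits=1)
tx16c: all yes -> commit (commits=2)
txe30: no from onyx -> abort (commits=2)

Answer: 2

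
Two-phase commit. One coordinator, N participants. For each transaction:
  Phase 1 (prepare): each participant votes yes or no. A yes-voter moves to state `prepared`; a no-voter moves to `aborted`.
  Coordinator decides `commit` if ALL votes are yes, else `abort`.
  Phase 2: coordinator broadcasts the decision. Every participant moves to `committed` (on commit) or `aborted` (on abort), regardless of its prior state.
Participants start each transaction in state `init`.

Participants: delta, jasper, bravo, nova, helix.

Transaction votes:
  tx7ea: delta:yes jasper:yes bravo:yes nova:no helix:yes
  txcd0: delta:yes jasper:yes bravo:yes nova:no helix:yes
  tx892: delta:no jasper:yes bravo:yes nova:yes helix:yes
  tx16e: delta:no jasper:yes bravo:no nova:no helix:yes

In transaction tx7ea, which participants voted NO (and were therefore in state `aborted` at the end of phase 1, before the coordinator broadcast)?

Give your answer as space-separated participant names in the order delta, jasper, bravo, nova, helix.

Answer: nova

Derivation:
Txn tx7ea phase 1: delta yes -> prepared; jasper yes -> prepared; bravo yes -> prepared; nova no -> aborted; helix yes -> prepared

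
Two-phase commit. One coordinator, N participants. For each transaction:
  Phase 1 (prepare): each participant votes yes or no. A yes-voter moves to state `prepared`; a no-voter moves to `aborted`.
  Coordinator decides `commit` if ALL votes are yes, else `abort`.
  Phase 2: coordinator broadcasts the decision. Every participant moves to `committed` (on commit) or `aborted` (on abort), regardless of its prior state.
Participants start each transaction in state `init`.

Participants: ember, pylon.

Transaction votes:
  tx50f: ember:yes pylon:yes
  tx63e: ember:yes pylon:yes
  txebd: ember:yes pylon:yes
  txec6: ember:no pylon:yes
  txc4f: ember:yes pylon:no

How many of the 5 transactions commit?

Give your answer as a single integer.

Answer: 3

Derivation:
tx50f: all yes -> commit (commits=1)
tx63e: all yes -> commit (commits=2)
txebd: all yes -> commit (commits=3)
txec6: no from ember -> abort (commits=3)
txc4f: no from pylon -> abort (commits=3)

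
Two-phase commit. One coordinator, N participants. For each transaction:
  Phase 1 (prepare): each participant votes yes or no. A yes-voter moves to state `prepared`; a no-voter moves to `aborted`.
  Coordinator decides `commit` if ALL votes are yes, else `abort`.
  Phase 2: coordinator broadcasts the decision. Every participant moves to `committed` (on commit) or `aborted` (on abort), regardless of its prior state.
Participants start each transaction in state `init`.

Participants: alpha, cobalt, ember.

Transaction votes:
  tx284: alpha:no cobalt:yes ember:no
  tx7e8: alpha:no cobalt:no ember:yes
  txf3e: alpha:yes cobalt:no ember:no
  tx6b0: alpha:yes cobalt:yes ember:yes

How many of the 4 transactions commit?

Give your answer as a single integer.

tx284: no from alpha, ember -> abort (commits=0)
tx7e8: no from alpha, cobalt -> abort (commits=0)
txf3e: no from cobalt, ember -> abort (commits=0)
tx6b0: all yes -> commit (commits=1)

Answer: 1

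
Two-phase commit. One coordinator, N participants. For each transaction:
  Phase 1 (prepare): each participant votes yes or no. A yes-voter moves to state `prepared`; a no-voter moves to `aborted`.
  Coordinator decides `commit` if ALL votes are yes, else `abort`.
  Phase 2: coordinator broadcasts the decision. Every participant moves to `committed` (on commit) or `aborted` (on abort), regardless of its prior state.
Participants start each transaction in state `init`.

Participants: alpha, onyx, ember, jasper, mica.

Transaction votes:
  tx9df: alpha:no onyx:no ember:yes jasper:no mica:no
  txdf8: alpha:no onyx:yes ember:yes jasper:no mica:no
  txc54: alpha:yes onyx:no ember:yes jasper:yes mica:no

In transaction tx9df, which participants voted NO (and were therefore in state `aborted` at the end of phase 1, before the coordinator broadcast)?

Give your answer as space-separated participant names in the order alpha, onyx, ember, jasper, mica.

Txn tx9df phase 1: alpha no -> aborted; onyx no -> aborted; ember yes -> prepared; jasper no -> aborted; mica no -> aborted

Answer: alpha onyx jasper mica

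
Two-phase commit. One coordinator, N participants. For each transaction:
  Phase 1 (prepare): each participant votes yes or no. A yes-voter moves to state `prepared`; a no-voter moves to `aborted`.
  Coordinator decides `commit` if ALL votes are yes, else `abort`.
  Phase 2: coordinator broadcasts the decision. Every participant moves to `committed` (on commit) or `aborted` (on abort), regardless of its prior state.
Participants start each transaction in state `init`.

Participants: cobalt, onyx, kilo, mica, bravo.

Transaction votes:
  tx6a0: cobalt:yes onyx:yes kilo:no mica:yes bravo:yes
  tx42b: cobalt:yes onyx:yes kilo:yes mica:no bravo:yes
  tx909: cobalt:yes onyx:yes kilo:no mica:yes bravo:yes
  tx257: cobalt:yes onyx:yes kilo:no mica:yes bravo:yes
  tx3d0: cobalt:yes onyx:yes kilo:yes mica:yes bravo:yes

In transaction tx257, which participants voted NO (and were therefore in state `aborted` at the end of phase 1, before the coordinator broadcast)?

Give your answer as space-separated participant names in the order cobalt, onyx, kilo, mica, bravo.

Answer: kilo

Derivation:
Txn tx257 phase 1: cobalt yes -> prepared; onyx yes -> prepared; kilo no -> aborted; mica yes -> prepared; bravo yes -> prepared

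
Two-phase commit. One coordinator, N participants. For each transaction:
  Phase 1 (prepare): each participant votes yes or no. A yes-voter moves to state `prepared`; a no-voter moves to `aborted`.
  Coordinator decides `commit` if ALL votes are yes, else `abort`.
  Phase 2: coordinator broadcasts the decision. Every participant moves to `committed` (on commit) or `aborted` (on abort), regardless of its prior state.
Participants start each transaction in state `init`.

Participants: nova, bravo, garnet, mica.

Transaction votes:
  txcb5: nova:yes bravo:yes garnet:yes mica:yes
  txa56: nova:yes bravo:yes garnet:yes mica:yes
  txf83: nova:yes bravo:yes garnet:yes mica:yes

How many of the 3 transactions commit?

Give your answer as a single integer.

txcb5: all yes -> commit (commits=1)
txa56: all yes -> commit (commits=2)
txf83: all yes -> commit (commits=3)

Answer: 3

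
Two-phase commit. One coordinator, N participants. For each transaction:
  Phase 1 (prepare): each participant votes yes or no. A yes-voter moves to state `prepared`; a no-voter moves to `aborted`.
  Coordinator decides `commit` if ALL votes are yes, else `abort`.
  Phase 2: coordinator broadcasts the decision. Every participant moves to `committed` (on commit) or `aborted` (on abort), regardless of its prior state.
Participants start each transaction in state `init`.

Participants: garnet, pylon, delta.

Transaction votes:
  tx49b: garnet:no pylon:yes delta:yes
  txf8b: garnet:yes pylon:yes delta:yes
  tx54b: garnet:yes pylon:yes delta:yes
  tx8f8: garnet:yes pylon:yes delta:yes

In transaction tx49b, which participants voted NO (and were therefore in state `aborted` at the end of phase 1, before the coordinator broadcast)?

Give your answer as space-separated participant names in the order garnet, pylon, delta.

Txn tx49b phase 1: garnet no -> aborted; pylon yes -> prepared; delta yes -> prepared

Answer: garnet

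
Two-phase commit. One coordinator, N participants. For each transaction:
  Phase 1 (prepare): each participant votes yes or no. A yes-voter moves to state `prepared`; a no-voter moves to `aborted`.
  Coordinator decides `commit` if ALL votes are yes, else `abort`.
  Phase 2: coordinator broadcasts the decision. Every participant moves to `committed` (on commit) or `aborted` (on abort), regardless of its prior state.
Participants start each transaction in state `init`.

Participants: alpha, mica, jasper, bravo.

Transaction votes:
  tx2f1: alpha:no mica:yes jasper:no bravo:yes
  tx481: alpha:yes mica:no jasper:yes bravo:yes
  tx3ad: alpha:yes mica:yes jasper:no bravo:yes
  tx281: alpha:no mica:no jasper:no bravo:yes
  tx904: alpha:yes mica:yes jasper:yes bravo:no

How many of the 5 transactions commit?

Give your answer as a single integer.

tx2f1: no from alpha, jasper -> abort (commits=0)
tx481: no from mica -> abort (commits=0)
tx3ad: no from jasper -> abort (commits=0)
tx281: no from alpha, mica, jasper -> abort (commits=0)
tx904: no from bravo -> abort (commits=0)

Answer: 0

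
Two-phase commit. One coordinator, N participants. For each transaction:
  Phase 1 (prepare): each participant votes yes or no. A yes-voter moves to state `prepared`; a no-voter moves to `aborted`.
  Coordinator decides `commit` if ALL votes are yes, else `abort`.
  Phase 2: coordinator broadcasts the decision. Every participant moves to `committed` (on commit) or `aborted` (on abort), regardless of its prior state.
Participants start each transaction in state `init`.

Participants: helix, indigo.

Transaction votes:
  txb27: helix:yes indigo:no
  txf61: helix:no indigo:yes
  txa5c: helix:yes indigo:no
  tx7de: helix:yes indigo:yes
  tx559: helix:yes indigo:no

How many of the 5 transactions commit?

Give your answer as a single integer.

Answer: 1

Derivation:
txb27: no from indigo -> abort (commits=0)
txf61: no from helix -> abort (commits=0)
txa5c: no from indigo -> abort (commits=0)
tx7de: all yes -> commit (commits=1)
tx559: no from indigo -> abort (commits=1)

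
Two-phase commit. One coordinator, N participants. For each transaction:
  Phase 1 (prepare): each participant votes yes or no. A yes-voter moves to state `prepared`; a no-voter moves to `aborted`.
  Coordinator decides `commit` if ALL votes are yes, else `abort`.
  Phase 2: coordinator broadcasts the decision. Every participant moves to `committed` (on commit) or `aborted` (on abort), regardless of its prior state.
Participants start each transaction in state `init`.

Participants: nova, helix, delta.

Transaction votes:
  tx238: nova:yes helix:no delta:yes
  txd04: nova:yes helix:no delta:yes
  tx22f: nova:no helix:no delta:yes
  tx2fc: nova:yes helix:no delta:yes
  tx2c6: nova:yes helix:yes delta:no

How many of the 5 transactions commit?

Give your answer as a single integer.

tx238: no from helix -> abort (commits=0)
txd04: no from helix -> abort (commits=0)
tx22f: no from nova, helix -> abort (commits=0)
tx2fc: no from helix -> abort (commits=0)
tx2c6: no from delta -> abort (commits=0)

Answer: 0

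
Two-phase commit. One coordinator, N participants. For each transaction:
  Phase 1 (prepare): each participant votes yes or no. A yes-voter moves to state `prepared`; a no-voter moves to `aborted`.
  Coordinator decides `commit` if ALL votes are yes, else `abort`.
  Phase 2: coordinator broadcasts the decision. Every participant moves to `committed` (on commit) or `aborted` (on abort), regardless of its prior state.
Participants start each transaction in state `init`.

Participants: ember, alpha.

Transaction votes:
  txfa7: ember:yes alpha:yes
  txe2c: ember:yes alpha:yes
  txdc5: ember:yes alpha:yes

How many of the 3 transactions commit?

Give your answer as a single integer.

Answer: 3

Derivation:
txfa7: all yes -> commit (commits=1)
txe2c: all yes -> commit (commits=2)
txdc5: all yes -> commit (commits=3)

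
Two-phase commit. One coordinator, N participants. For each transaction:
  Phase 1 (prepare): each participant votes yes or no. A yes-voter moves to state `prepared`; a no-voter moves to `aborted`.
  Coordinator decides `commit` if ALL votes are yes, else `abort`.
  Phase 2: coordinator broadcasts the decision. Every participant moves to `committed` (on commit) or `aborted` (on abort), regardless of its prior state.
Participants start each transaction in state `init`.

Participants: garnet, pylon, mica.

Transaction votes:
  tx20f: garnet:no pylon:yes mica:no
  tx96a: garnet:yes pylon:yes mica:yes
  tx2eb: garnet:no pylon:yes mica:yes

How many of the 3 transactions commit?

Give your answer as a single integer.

tx20f: no from garnet, mica -> abort (commits=0)
tx96a: all yes -> commit (commits=1)
tx2eb: no from garnet -> abort (commits=1)

Answer: 1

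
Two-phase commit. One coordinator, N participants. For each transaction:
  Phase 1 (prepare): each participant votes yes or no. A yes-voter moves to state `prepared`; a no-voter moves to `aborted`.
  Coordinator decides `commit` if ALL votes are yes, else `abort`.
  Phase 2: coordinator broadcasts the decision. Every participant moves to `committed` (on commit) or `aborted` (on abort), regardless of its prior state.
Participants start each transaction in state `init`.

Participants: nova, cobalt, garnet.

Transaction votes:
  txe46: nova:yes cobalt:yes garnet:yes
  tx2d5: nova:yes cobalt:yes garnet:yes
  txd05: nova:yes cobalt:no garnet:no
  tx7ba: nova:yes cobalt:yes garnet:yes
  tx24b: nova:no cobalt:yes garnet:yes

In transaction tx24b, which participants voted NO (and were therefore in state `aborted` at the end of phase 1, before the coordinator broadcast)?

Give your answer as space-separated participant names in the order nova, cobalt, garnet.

Answer: nova

Derivation:
Txn tx24b phase 1: nova no -> aborted; cobalt yes -> prepared; garnet yes -> prepared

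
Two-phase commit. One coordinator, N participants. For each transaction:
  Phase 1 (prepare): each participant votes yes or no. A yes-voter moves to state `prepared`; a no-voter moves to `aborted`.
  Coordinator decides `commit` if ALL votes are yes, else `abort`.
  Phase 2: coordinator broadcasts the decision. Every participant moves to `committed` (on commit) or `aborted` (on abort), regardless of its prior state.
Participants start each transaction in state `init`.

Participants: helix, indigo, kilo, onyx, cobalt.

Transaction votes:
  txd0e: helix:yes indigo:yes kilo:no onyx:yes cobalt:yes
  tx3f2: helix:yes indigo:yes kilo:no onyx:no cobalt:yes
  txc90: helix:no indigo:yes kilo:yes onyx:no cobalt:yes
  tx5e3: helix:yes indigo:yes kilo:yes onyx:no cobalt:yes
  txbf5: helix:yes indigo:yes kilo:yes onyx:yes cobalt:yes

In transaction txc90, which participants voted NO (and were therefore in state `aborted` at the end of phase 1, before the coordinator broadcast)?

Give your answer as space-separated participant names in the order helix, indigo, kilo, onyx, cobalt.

Txn txc90 phase 1: helix no -> aborted; indigo yes -> prepared; kilo yes -> prepared; onyx no -> aborted; cobalt yes -> prepared

Answer: helix onyx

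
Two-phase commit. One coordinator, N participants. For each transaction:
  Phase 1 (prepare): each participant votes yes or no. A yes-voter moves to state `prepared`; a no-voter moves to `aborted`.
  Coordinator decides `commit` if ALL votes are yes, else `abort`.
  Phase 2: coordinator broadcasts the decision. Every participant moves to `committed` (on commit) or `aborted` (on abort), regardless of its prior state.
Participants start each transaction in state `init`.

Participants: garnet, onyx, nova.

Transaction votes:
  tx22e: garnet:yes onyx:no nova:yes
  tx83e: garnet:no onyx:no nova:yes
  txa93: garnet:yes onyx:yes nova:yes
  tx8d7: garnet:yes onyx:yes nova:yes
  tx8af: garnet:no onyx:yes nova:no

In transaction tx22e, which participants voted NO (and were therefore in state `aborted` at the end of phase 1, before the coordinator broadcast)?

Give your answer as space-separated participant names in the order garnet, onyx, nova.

Txn tx22e phase 1: garnet yes -> prepared; onyx no -> aborted; nova yes -> prepared

Answer: onyx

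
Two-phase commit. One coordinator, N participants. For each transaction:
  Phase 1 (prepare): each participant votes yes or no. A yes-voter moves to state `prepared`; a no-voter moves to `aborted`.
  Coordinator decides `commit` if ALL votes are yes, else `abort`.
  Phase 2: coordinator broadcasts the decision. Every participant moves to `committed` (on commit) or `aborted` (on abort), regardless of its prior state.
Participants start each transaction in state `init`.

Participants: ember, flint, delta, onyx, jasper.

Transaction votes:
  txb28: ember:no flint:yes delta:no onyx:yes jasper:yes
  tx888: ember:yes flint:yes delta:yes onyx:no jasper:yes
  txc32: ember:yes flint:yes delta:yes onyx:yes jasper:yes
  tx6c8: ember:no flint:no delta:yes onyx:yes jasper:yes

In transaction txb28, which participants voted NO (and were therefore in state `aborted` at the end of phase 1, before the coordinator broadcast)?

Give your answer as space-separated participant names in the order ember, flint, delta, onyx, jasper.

Txn txb28 phase 1: ember no -> aborted; flint yes -> prepared; delta no -> aborted; onyx yes -> prepared; jasper yes -> prepared

Answer: ember delta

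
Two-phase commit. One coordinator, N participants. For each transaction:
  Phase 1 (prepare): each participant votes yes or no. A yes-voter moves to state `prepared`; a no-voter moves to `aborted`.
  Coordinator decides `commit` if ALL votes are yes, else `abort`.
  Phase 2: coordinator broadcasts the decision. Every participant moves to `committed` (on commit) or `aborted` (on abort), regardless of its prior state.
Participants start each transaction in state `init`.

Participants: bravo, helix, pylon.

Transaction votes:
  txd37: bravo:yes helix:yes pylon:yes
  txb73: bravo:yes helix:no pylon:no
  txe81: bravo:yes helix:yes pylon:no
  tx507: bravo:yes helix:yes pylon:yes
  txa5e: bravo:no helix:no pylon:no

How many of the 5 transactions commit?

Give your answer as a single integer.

txd37: all yes -> commit (commits=1)
txb73: no from helix, pylon -> abort (commits=1)
txe81: no from pylon -> abort (commits=1)
tx507: all yes -> commit (commits=2)
txa5e: no from bravo, helix, pylon -> abort (commits=2)

Answer: 2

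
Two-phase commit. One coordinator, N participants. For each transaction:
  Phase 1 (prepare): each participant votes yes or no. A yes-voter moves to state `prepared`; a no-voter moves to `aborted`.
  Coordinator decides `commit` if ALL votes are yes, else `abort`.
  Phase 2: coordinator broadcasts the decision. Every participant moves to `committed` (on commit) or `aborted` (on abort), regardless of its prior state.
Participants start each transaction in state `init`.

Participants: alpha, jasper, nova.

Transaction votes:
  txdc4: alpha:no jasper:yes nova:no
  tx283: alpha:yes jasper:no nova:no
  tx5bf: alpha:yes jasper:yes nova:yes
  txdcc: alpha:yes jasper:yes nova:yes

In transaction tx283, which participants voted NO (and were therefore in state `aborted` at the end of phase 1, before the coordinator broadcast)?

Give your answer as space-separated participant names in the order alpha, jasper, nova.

Answer: jasper nova

Derivation:
Txn tx283 phase 1: alpha yes -> prepared; jasper no -> aborted; nova no -> aborted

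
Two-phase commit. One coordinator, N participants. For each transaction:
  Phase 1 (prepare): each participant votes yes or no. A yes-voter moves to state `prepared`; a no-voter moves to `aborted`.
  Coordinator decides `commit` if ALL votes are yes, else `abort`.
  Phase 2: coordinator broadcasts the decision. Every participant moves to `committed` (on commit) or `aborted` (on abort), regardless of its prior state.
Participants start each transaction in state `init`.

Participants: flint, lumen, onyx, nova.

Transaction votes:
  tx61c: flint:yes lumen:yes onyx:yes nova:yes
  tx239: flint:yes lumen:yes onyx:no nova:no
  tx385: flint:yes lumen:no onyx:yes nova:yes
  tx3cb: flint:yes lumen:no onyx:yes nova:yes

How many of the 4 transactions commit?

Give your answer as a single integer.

tx61c: all yes -> commit (commits=1)
tx239: no from onyx, nova -> abort (commits=1)
tx385: no from lumen -> abort (commits=1)
tx3cb: no from lumen -> abort (commits=1)

Answer: 1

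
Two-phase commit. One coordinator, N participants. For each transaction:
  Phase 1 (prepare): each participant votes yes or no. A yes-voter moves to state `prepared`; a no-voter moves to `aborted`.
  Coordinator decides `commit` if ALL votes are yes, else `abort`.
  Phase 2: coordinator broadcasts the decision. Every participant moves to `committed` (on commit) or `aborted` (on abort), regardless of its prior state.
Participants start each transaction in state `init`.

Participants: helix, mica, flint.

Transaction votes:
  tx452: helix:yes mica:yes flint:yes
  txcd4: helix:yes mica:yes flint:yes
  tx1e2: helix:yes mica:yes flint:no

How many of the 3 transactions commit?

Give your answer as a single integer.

Answer: 2

Derivation:
tx452: all yes -> commit (commits=1)
txcd4: all yes -> commit (commits=2)
tx1e2: no from flint -> abort (commits=2)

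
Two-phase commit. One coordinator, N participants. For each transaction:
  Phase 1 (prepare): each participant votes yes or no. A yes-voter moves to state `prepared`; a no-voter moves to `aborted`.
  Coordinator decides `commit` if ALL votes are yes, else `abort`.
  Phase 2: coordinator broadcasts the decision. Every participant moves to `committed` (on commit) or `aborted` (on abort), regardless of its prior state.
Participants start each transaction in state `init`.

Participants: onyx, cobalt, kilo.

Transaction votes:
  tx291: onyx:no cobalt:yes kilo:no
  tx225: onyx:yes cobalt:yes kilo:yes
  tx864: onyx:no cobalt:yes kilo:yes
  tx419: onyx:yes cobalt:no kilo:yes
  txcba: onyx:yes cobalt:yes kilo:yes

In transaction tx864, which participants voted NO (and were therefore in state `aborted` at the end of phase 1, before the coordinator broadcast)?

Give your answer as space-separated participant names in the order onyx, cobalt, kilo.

Txn tx864 phase 1: onyx no -> aborted; cobalt yes -> prepared; kilo yes -> prepared

Answer: onyx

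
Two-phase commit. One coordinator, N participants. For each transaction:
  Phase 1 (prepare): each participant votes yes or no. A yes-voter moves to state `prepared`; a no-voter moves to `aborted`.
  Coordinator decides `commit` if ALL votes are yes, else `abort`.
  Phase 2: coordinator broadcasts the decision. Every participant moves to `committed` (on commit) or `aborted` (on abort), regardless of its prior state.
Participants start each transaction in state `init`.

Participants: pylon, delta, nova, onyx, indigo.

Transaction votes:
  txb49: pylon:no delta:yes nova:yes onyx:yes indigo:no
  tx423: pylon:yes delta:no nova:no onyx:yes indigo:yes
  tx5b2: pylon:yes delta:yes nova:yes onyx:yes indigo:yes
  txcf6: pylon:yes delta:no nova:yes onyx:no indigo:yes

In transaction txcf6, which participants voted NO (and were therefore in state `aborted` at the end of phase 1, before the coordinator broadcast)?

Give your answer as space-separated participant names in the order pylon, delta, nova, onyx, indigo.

Answer: delta onyx

Derivation:
Txn txcf6 phase 1: pylon yes -> prepared; delta no -> aborted; nova yes -> prepared; onyx no -> aborted; indigo yes -> prepared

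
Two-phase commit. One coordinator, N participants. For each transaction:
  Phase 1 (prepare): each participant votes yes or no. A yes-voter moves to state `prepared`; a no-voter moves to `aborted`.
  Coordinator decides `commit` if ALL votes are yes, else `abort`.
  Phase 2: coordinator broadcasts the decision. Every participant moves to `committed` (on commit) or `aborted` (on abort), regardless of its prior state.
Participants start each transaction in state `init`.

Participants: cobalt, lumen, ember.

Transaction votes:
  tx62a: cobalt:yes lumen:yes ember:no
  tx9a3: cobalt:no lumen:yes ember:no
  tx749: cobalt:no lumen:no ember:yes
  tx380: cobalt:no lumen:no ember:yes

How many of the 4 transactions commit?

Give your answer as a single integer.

tx62a: no from ember -> abort (commits=0)
tx9a3: no from cobalt, ember -> abort (commits=0)
tx749: no from cobalt, lumen -> abort (commits=0)
tx380: no from cobalt, lumen -> abort (commits=0)

Answer: 0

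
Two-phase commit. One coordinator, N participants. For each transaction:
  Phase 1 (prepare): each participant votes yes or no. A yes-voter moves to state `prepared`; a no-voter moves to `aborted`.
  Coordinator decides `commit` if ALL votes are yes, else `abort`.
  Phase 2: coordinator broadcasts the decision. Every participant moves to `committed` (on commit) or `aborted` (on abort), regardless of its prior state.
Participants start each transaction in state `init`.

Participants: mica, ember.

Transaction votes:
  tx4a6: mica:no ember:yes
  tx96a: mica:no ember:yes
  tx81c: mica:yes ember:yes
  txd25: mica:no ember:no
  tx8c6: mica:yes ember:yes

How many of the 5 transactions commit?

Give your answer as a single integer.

Answer: 2

Derivation:
tx4a6: no from mica -> abort (commits=0)
tx96a: no from mica -> abort (commits=0)
tx81c: all yes -> commit (commits=1)
txd25: no from mica, ember -> abort (commits=1)
tx8c6: all yes -> commit (commits=2)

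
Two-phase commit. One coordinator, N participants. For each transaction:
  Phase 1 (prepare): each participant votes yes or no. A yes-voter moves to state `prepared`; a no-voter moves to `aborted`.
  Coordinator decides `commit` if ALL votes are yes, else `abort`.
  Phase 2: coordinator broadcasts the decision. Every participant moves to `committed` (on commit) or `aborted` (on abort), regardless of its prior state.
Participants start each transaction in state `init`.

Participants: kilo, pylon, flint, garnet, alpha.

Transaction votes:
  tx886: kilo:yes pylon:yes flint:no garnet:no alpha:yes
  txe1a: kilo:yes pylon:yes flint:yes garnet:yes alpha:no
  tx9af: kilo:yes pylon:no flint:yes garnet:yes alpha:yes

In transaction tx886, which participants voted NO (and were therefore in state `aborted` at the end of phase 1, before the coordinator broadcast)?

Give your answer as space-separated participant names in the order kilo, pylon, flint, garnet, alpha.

Answer: flint garnet

Derivation:
Txn tx886 phase 1: kilo yes -> prepared; pylon yes -> prepared; flint no -> aborted; garnet no -> aborted; alpha yes -> prepared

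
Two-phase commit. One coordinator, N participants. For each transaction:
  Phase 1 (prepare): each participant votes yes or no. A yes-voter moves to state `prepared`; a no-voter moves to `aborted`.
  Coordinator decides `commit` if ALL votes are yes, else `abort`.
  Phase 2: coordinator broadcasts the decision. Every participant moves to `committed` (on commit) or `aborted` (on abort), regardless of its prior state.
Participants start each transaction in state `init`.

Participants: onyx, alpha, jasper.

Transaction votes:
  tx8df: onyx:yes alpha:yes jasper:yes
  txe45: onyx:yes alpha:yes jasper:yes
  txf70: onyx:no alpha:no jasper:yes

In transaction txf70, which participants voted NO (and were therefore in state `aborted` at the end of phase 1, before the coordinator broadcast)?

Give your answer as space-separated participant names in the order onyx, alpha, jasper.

Answer: onyx alpha

Derivation:
Txn txf70 phase 1: onyx no -> aborted; alpha no -> aborted; jasper yes -> prepared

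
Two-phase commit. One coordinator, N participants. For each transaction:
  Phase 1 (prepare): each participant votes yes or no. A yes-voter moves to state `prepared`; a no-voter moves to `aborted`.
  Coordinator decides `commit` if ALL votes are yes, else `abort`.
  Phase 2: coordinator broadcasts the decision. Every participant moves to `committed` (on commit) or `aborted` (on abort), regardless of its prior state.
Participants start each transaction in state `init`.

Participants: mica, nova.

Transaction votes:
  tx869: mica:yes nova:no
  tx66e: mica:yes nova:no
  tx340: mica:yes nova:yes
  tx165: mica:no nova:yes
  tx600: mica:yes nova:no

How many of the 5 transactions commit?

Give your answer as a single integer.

Answer: 1

Derivation:
tx869: no from nova -> abort (commits=0)
tx66e: no from nova -> abort (commits=0)
tx340: all yes -> commit (commits=1)
tx165: no from mica -> abort (commits=1)
tx600: no from nova -> abort (commits=1)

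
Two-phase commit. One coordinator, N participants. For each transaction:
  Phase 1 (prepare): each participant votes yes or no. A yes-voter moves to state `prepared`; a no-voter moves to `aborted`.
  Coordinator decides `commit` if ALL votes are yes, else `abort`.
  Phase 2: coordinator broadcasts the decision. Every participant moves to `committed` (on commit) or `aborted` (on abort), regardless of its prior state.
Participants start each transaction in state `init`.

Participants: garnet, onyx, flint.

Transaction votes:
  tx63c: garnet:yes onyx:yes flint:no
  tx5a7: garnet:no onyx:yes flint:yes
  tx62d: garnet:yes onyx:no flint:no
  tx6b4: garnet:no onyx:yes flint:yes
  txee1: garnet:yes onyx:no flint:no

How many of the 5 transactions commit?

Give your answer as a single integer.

tx63c: no from flint -> abort (commits=0)
tx5a7: no from garnet -> abort (commits=0)
tx62d: no from onyx, flint -> abort (commits=0)
tx6b4: no from garnet -> abort (commits=0)
txee1: no from onyx, flint -> abort (commits=0)

Answer: 0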